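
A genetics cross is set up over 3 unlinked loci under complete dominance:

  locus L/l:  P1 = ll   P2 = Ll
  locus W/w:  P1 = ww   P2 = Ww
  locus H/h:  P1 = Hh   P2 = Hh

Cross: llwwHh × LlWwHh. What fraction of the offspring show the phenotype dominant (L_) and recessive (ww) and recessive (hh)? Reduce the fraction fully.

P(L_ ww hh) = 1/16

llwwHh gametes: lwH×4, lwh×4
LlWwHh gametes: LWH×1, LWh×1, LwH×1, Lwh×1, lWH×1, lWh×1, lwH×1, lwh×1
llwwHh×LlWwHh grid (8·8=64): LlWwHH=4 LlWwHh=8 LlWwhh=4 LlwwHH=4 LlwwHh=8 Llwwhh=4 llWwHH=4 llWwHh=8 llWwhh=4 llwwHH=4 llwwHh=8 llwwhh=4
L_ ww hh hits 4/64; gcd=4; 4÷4/64÷4 = 1/16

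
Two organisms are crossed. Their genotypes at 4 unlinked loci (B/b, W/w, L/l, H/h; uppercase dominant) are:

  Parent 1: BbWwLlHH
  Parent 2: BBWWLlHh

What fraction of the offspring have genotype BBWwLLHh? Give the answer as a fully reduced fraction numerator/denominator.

P(BBWwLLHh) = 1/32

BbWwLlHH gametes: BWLH×2, BWlH×2, BwLH×2, BwlH×2, bWLH×2, bWlH×2, bwLH×2, bwlH×2
BBWWLlHh gametes: BWLH×4, BWLh×4, BWlH×4, BWlh×4
BbWwLlHH×BBWWLlHh grid (16·16=256): BBWWLLHH=8 BBWWLLHh=8 BBWWLlHH=16 BBWWLlHh=16 BBWWllHH=8 BBWWllHh=8 BBWwLLHH=8 BBWwLLHh=8 BBWwLlHH=16 BBWwLlHh=16 BBWwllHH=8 BBWwllHh=8 BbWWLLHH=8 BbWWLLHh=8 BbWWLlHH=16 BbWWLlHh=16 BbWWllHH=8 BbWWllHh=8 BbWwLLHH=8 BbWwLLHh=8 BbWwLlHH=16 BbWwLlHh=16 BbWwllHH=8 BbWwllHh=8
BBWwLLHh hits 8/256; gcd=8; 8÷8/256÷8 = 1/32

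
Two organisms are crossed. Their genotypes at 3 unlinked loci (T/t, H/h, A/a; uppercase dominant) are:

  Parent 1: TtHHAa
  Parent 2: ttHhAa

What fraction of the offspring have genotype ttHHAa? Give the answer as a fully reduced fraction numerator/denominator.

TtHHAa gametes: THA×2, THa×2, tHA×2, tHa×2
ttHhAa gametes: tHA×2, tHa×2, thA×2, tha×2
TtHHAa×ttHhAa grid (8·8=64): TtHHAA=4 TtHHAa=8 TtHHaa=4 TtHhAA=4 TtHhAa=8 TtHhaa=4 ttHHAA=4 ttHHAa=8 ttHHaa=4 ttHhAA=4 ttHhAa=8 ttHhaa=4
ttHHAa hits 8/64; gcd=8; 8÷8/64÷8 = 1/8

P(ttHHAa) = 1/8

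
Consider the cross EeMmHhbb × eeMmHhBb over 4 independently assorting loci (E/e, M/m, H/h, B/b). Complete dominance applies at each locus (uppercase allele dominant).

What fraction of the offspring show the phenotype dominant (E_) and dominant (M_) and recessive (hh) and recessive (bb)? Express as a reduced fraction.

P(E_ M_ hh bb) = 3/64

EeMmHhbb gametes: EMHb×2, EMhb×2, EmHb×2, Emhb×2, eMHb×2, eMhb×2, emHb×2, emhb×2
eeMmHhBb gametes: eMHB×2, eMHb×2, eMhB×2, eMhb×2, emHB×2, emHb×2, emhB×2, emhb×2
EeMmHhbb×eeMmHhBb grid (16·16=256): EeMMHHBb=4 EeMMHHbb=4 EeMMHhBb=8 EeMMHhbb=8 EeMMhhBb=4 EeMMhhbb=4 EeMmHHBb=8 EeMmHHbb=8 EeMmHhBb=16 EeMmHhbb=16 EeMmhhBb=8 EeMmhhbb=8 EemmHHBb=4 EemmHHbb=4 EemmHhBb=8 EemmHhbb=8 EemmhhBb=4 Eemmhhbb=4 eeMMHHBb=4 eeMMHHbb=4 eeMMHhBb=8 eeMMHhbb=8 eeMMhhBb=4 eeMMhhbb=4 eeMmHHBb=8 eeMmHHbb=8 eeMmHhBb=16 eeMmHhbb=16 eeMmhhBb=8 eeMmhhbb=8 eemmHHBb=4 eemmHHbb=4 eemmHhBb=8 eemmHhbb=8 eemmhhBb=4 eemmhhbb=4
E_ M_ hh bb hits 12/256; gcd=4; 12÷4/256÷4 = 3/64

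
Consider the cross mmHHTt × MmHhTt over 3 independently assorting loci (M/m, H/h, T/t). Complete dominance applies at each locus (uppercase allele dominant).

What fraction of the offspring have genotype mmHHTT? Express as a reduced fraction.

P(mmHHTT) = 1/16

mmHHTt gametes: mHT×4, mHt×4
MmHhTt gametes: MHT×1, MHt×1, MhT×1, Mht×1, mHT×1, mHt×1, mhT×1, mht×1
mmHHTt×MmHhTt grid (8·8=64): MmHHTT=4 MmHHTt=8 MmHHtt=4 MmHhTT=4 MmHhTt=8 MmHhtt=4 mmHHTT=4 mmHHTt=8 mmHHtt=4 mmHhTT=4 mmHhTt=8 mmHhtt=4
mmHHTT hits 4/64; gcd=4; 4÷4/64÷4 = 1/16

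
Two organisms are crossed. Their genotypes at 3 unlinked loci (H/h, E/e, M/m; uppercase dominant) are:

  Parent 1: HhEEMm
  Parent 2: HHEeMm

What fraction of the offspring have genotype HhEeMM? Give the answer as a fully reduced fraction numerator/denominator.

HhEEMm gametes: HEM×2, HEm×2, hEM×2, hEm×2
HHEeMm gametes: HEM×2, HEm×2, HeM×2, Hem×2
HhEEMm×HHEeMm grid (8·8=64): HHEEMM=4 HHEEMm=8 HHEEmm=4 HHEeMM=4 HHEeMm=8 HHEemm=4 HhEEMM=4 HhEEMm=8 HhEEmm=4 HhEeMM=4 HhEeMm=8 HhEemm=4
HhEeMM hits 4/64; gcd=4; 4÷4/64÷4 = 1/16

P(HhEeMM) = 1/16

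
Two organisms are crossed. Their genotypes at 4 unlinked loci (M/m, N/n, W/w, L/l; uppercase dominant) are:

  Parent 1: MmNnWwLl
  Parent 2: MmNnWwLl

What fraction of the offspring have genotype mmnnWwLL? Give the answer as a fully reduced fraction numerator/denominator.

P(mmnnWwLL) = 1/128

MmNnWwLl gametes: MNWL×1, MNWl×1, MNwL×1, MNwl×1, MnWL×1, MnWl×1, MnwL×1, Mnwl×1, mNWL×1, mNWl×1, mNwL×1, mNwl×1, mnWL×1, mnWl×1, mnwL×1, mnwl×1
MmNnWwLl gametes: MNWL×1, MNWl×1, MNwL×1, MNwl×1, MnWL×1, MnWl×1, MnwL×1, Mnwl×1, mNWL×1, mNWl×1, mNwL×1, mNwl×1, mnWL×1, mnWl×1, mnwL×1, mnwl×1
MmNnWwLl×MmNnWwLl grid (16·16=256): MMNNWWLL=1 MMNNWWLl=2 MMNNWWll=1 MMNNWwLL=2 MMNNWwLl=4 MMNNWwll=2 MMNNwwLL=1 MMNNwwLl=2 MMNNwwll=1 MMNnWWLL=2 MMNnWWLl=4 MMNnWWll=2 MMNnWwLL=4 MMNnWwLl=8 MMNnWwll=4 MMNnwwLL=2 MMNnwwLl=4 MMNnwwll=2 MMnnWWLL=1 MMnnWWLl=2 MMnnWWll=1 MMnnWwLL=2 MMnnWwLl=4 MMnnWwll=2 MMnnwwLL=1 MMnnwwLl=2 MMnnwwll=1 MmNNWWLL=2 MmNNWWLl=4 MmNNWWll=2 MmNNWwLL=4 MmNNWwLl=8 MmNNWwll=4 MmNNwwLL=2 MmNNwwLl=4 MmNNwwll=2 MmNnWWLL=4 MmNnWWLl=8 MmNnWWll=4 MmNnWwLL=8 MmNnWwLl=16 MmNnWwll=8 MmNnwwLL=4 MmNnwwLl=8 MmNnwwll=4 MmnnWWLL=2 MmnnWWLl=4 MmnnWWll=2 MmnnWwLL=4 MmnnWwLl=8 MmnnWwll=4 MmnnwwLL=2 MmnnwwLl=4 Mmnnwwll=2 mmNNWWLL=1 mmNNWWLl=2 mmNNWWll=1 mmNNWwLL=2 mmNNWwLl=4 mmNNWwll=2 mmNNwwLL=1 mmNNwwLl=2 mmNNwwll=1 mmNnWWLL=2 mmNnWWLl=4 mmNnWWll=2 mmNnWwLL=4 mmNnWwLl=8 mmNnWwll=4 mmNnwwLL=2 mmNnwwLl=4 mmNnwwll=2 mmnnWWLL=1 mmnnWWLl=2 mmnnWWll=1 mmnnWwLL=2 mmnnWwLl=4 mmnnWwll=2 mmnnwwLL=1 mmnnwwLl=2 mmnnwwll=1
mmnnWwLL hits 2/256; gcd=2; 2÷2/256÷2 = 1/128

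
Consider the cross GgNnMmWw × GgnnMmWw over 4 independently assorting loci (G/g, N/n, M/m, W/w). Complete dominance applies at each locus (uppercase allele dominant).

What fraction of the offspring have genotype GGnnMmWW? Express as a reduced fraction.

GgNnMmWw gametes: GNMW×1, GNMw×1, GNmW×1, GNmw×1, GnMW×1, GnMw×1, GnmW×1, Gnmw×1, gNMW×1, gNMw×1, gNmW×1, gNmw×1, gnMW×1, gnMw×1, gnmW×1, gnmw×1
GgnnMmWw gametes: GnMW×2, GnMw×2, GnmW×2, Gnmw×2, gnMW×2, gnMw×2, gnmW×2, gnmw×2
GgNnMmWw×GgnnMmWw grid (16·16=256): GGNnMMWW=2 GGNnMMWw=4 GGNnMMww=2 GGNnMmWW=4 GGNnMmWw=8 GGNnMmww=4 GGNnmmWW=2 GGNnmmWw=4 GGNnmmww=2 GGnnMMWW=2 GGnnMMWw=4 GGnnMMww=2 GGnnMmWW=4 GGnnMmWw=8 GGnnMmww=4 GGnnmmWW=2 GGnnmmWw=4 GGnnmmww=2 GgNnMMWW=4 GgNnMMWw=8 GgNnMMww=4 GgNnMmWW=8 GgNnMmWw=16 GgNnMmww=8 GgNnmmWW=4 GgNnmmWw=8 GgNnmmww=4 GgnnMMWW=4 GgnnMMWw=8 GgnnMMww=4 GgnnMmWW=8 GgnnMmWw=16 GgnnMmww=8 GgnnmmWW=4 GgnnmmWw=8 Ggnnmmww=4 ggNnMMWW=2 ggNnMMWw=4 ggNnMMww=2 ggNnMmWW=4 ggNnMmWw=8 ggNnMmww=4 ggNnmmWW=2 ggNnmmWw=4 ggNnmmww=2 ggnnMMWW=2 ggnnMMWw=4 ggnnMMww=2 ggnnMmWW=4 ggnnMmWw=8 ggnnMmww=4 ggnnmmWW=2 ggnnmmWw=4 ggnnmmww=2
GGnnMmWW hits 4/256; gcd=4; 4÷4/256÷4 = 1/64

P(GGnnMmWW) = 1/64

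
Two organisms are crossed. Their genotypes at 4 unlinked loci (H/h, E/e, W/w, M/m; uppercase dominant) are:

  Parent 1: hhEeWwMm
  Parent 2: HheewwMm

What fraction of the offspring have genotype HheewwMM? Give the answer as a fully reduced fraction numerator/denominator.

hhEeWwMm gametes: hEWM×2, hEWm×2, hEwM×2, hEwm×2, heWM×2, heWm×2, hewM×2, hewm×2
HheewwMm gametes: HewM×4, Hewm×4, hewM×4, hewm×4
hhEeWwMm×HheewwMm grid (16·16=256): HhEeWwMM=8 HhEeWwMm=16 HhEeWwmm=8 HhEewwMM=8 HhEewwMm=16 HhEewwmm=8 HheeWwMM=8 HheeWwMm=16 HheeWwmm=8 HheewwMM=8 HheewwMm=16 Hheewwmm=8 hhEeWwMM=8 hhEeWwMm=16 hhEeWwmm=8 hhEewwMM=8 hhEewwMm=16 hhEewwmm=8 hheeWwMM=8 hheeWwMm=16 hheeWwmm=8 hheewwMM=8 hheewwMm=16 hheewwmm=8
HheewwMM hits 8/256; gcd=8; 8÷8/256÷8 = 1/32

P(HheewwMM) = 1/32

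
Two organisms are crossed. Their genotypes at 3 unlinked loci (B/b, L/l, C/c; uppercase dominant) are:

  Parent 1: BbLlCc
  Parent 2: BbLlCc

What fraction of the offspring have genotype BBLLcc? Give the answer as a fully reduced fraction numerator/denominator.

P(BBLLcc) = 1/64

BbLlCc gametes: BLC×1, BLc×1, BlC×1, Blc×1, bLC×1, bLc×1, blC×1, blc×1
BbLlCc gametes: BLC×1, BLc×1, BlC×1, Blc×1, bLC×1, bLc×1, blC×1, blc×1
BbLlCc×BbLlCc grid (8·8=64): BBLLCC=1 BBLLCc=2 BBLLcc=1 BBLlCC=2 BBLlCc=4 BBLlcc=2 BBllCC=1 BBllCc=2 BBllcc=1 BbLLCC=2 BbLLCc=4 BbLLcc=2 BbLlCC=4 BbLlCc=8 BbLlcc=4 BbllCC=2 BbllCc=4 Bbllcc=2 bbLLCC=1 bbLLCc=2 bbLLcc=1 bbLlCC=2 bbLlCc=4 bbLlcc=2 bbllCC=1 bbllCc=2 bbllcc=1
BBLLcc hits 1/64; gcd=1; 1÷1/64÷1 = 1/64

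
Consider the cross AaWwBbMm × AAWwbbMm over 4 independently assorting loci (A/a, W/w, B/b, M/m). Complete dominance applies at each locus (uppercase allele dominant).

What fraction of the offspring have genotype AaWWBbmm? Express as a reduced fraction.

P(AaWWBbmm) = 1/64

AaWwBbMm gametes: AWBM×1, AWBm×1, AWbM×1, AWbm×1, AwBM×1, AwBm×1, AwbM×1, Awbm×1, aWBM×1, aWBm×1, aWbM×1, aWbm×1, awBM×1, awBm×1, awbM×1, awbm×1
AAWwbbMm gametes: AWbM×4, AWbm×4, AwbM×4, Awbm×4
AaWwBbMm×AAWwbbMm grid (16·16=256): AAWWBbMM=4 AAWWBbMm=8 AAWWBbmm=4 AAWWbbMM=4 AAWWbbMm=8 AAWWbbmm=4 AAWwBbMM=8 AAWwBbMm=16 AAWwBbmm=8 AAWwbbMM=8 AAWwbbMm=16 AAWwbbmm=8 AAwwBbMM=4 AAwwBbMm=8 AAwwBbmm=4 AAwwbbMM=4 AAwwbbMm=8 AAwwbbmm=4 AaWWBbMM=4 AaWWBbMm=8 AaWWBbmm=4 AaWWbbMM=4 AaWWbbMm=8 AaWWbbmm=4 AaWwBbMM=8 AaWwBbMm=16 AaWwBbmm=8 AaWwbbMM=8 AaWwbbMm=16 AaWwbbmm=8 AawwBbMM=4 AawwBbMm=8 AawwBbmm=4 AawwbbMM=4 AawwbbMm=8 Aawwbbmm=4
AaWWBbmm hits 4/256; gcd=4; 4÷4/256÷4 = 1/64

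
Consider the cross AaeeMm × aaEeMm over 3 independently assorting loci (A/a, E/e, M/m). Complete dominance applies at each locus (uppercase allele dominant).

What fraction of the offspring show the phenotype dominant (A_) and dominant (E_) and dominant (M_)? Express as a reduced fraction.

P(A_ E_ M_) = 3/16

AaeeMm gametes: AeM×2, Aem×2, aeM×2, aem×2
aaEeMm gametes: aEM×2, aEm×2, aeM×2, aem×2
AaeeMm×aaEeMm grid (8·8=64): AaEeMM=4 AaEeMm=8 AaEemm=4 AaeeMM=4 AaeeMm=8 Aaeemm=4 aaEeMM=4 aaEeMm=8 aaEemm=4 aaeeMM=4 aaeeMm=8 aaeemm=4
A_ E_ M_ hits 12/64; gcd=4; 12÷4/64÷4 = 3/16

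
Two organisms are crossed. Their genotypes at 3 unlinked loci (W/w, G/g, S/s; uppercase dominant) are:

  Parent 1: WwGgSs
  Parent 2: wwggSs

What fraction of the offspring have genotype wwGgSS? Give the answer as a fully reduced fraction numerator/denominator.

WwGgSs gametes: WGS×1, WGs×1, WgS×1, Wgs×1, wGS×1, wGs×1, wgS×1, wgs×1
wwggSs gametes: wgS×4, wgs×4
WwGgSs×wwggSs grid (8·8=64): WwGgSS=4 WwGgSs=8 WwGgss=4 WwggSS=4 WwggSs=8 Wwggss=4 wwGgSS=4 wwGgSs=8 wwGgss=4 wwggSS=4 wwggSs=8 wwggss=4
wwGgSS hits 4/64; gcd=4; 4÷4/64÷4 = 1/16

P(wwGgSS) = 1/16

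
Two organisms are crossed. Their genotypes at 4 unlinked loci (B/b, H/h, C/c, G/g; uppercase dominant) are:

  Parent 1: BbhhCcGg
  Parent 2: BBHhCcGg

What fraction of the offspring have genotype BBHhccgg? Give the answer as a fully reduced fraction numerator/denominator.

P(BBHhccgg) = 1/64

BbhhCcGg gametes: BhCG×2, BhCg×2, BhcG×2, Bhcg×2, bhCG×2, bhCg×2, bhcG×2, bhcg×2
BBHhCcGg gametes: BHCG×2, BHCg×2, BHcG×2, BHcg×2, BhCG×2, BhCg×2, BhcG×2, Bhcg×2
BbhhCcGg×BBHhCcGg grid (16·16=256): BBHhCCGG=4 BBHhCCGg=8 BBHhCCgg=4 BBHhCcGG=8 BBHhCcGg=16 BBHhCcgg=8 BBHhccGG=4 BBHhccGg=8 BBHhccgg=4 BBhhCCGG=4 BBhhCCGg=8 BBhhCCgg=4 BBhhCcGG=8 BBhhCcGg=16 BBhhCcgg=8 BBhhccGG=4 BBhhccGg=8 BBhhccgg=4 BbHhCCGG=4 BbHhCCGg=8 BbHhCCgg=4 BbHhCcGG=8 BbHhCcGg=16 BbHhCcgg=8 BbHhccGG=4 BbHhccGg=8 BbHhccgg=4 BbhhCCGG=4 BbhhCCGg=8 BbhhCCgg=4 BbhhCcGG=8 BbhhCcGg=16 BbhhCcgg=8 BbhhccGG=4 BbhhccGg=8 Bbhhccgg=4
BBHhccgg hits 4/256; gcd=4; 4÷4/256÷4 = 1/64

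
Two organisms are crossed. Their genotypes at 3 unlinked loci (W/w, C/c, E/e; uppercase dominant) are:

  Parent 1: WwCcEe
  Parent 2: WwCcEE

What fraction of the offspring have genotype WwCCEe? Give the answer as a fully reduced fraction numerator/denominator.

WwCcEe gametes: WCE×1, WCe×1, WcE×1, Wce×1, wCE×1, wCe×1, wcE×1, wce×1
WwCcEE gametes: WCE×2, WcE×2, wCE×2, wcE×2
WwCcEe×WwCcEE grid (8·8=64): WWCCEE=2 WWCCEe=2 WWCcEE=4 WWCcEe=4 WWccEE=2 WWccEe=2 WwCCEE=4 WwCCEe=4 WwCcEE=8 WwCcEe=8 WwccEE=4 WwccEe=4 wwCCEE=2 wwCCEe=2 wwCcEE=4 wwCcEe=4 wwccEE=2 wwccEe=2
WwCCEe hits 4/64; gcd=4; 4÷4/64÷4 = 1/16

P(WwCCEe) = 1/16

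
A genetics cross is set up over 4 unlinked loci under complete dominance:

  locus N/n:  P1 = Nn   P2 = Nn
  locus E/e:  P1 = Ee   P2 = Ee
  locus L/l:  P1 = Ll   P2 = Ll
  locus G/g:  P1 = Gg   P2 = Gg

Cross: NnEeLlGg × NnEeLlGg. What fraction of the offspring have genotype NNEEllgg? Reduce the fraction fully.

NnEeLlGg gametes: NELG×1, NELg×1, NElG×1, NElg×1, NeLG×1, NeLg×1, NelG×1, Nelg×1, nELG×1, nELg×1, nElG×1, nElg×1, neLG×1, neLg×1, nelG×1, nelg×1
NnEeLlGg gametes: NELG×1, NELg×1, NElG×1, NElg×1, NeLG×1, NeLg×1, NelG×1, Nelg×1, nELG×1, nELg×1, nElG×1, nElg×1, neLG×1, neLg×1, nelG×1, nelg×1
NnEeLlGg×NnEeLlGg grid (16·16=256): NNEELLGG=1 NNEELLGg=2 NNEELLgg=1 NNEELlGG=2 NNEELlGg=4 NNEELlgg=2 NNEEllGG=1 NNEEllGg=2 NNEEllgg=1 NNEeLLGG=2 NNEeLLGg=4 NNEeLLgg=2 NNEeLlGG=4 NNEeLlGg=8 NNEeLlgg=4 NNEellGG=2 NNEellGg=4 NNEellgg=2 NNeeLLGG=1 NNeeLLGg=2 NNeeLLgg=1 NNeeLlGG=2 NNeeLlGg=4 NNeeLlgg=2 NNeellGG=1 NNeellGg=2 NNeellgg=1 NnEELLGG=2 NnEELLGg=4 NnEELLgg=2 NnEELlGG=4 NnEELlGg=8 NnEELlgg=4 NnEEllGG=2 NnEEllGg=4 NnEEllgg=2 NnEeLLGG=4 NnEeLLGg=8 NnEeLLgg=4 NnEeLlGG=8 NnEeLlGg=16 NnEeLlgg=8 NnEellGG=4 NnEellGg=8 NnEellgg=4 NneeLLGG=2 NneeLLGg=4 NneeLLgg=2 NneeLlGG=4 NneeLlGg=8 NneeLlgg=4 NneellGG=2 NneellGg=4 Nneellgg=2 nnEELLGG=1 nnEELLGg=2 nnEELLgg=1 nnEELlGG=2 nnEELlGg=4 nnEELlgg=2 nnEEllGG=1 nnEEllGg=2 nnEEllgg=1 nnEeLLGG=2 nnEeLLGg=4 nnEeLLgg=2 nnEeLlGG=4 nnEeLlGg=8 nnEeLlgg=4 nnEellGG=2 nnEellGg=4 nnEellgg=2 nneeLLGG=1 nneeLLGg=2 nneeLLgg=1 nneeLlGG=2 nneeLlGg=4 nneeLlgg=2 nneellGG=1 nneellGg=2 nneellgg=1
NNEEllgg hits 1/256; gcd=1; 1÷1/256÷1 = 1/256

P(NNEEllgg) = 1/256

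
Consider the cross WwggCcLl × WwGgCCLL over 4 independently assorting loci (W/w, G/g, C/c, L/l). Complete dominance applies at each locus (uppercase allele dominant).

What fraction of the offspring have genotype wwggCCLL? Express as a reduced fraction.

WwggCcLl gametes: WgCL×2, WgCl×2, WgcL×2, Wgcl×2, wgCL×2, wgCl×2, wgcL×2, wgcl×2
WwGgCCLL gametes: WGCL×4, WgCL×4, wGCL×4, wgCL×4
WwggCcLl×WwGgCCLL grid (16·16=256): WWGgCCLL=8 WWGgCCLl=8 WWGgCcLL=8 WWGgCcLl=8 WWggCCLL=8 WWggCCLl=8 WWggCcLL=8 WWggCcLl=8 WwGgCCLL=16 WwGgCCLl=16 WwGgCcLL=16 WwGgCcLl=16 WwggCCLL=16 WwggCCLl=16 WwggCcLL=16 WwggCcLl=16 wwGgCCLL=8 wwGgCCLl=8 wwGgCcLL=8 wwGgCcLl=8 wwggCCLL=8 wwggCCLl=8 wwggCcLL=8 wwggCcLl=8
wwggCCLL hits 8/256; gcd=8; 8÷8/256÷8 = 1/32

P(wwggCCLL) = 1/32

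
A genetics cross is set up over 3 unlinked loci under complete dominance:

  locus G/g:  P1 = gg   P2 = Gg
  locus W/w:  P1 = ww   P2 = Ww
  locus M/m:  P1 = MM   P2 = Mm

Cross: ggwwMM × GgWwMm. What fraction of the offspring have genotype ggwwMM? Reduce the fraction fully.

P(ggwwMM) = 1/8

ggwwMM gametes: gwM×8
GgWwMm gametes: GWM×1, GWm×1, GwM×1, Gwm×1, gWM×1, gWm×1, gwM×1, gwm×1
ggwwMM×GgWwMm grid (8·8=64): GgWwMM=8 GgWwMm=8 GgwwMM=8 GgwwMm=8 ggWwMM=8 ggWwMm=8 ggwwMM=8 ggwwMm=8
ggwwMM hits 8/64; gcd=8; 8÷8/64÷8 = 1/8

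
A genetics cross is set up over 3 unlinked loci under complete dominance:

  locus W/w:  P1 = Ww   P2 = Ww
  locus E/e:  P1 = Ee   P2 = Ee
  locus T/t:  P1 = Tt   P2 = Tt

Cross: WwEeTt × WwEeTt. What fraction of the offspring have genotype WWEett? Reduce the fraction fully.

P(WWEett) = 1/32

WwEeTt gametes: WET×1, WEt×1, WeT×1, Wet×1, wET×1, wEt×1, weT×1, wet×1
WwEeTt gametes: WET×1, WEt×1, WeT×1, Wet×1, wET×1, wEt×1, weT×1, wet×1
WwEeTt×WwEeTt grid (8·8=64): WWEETT=1 WWEETt=2 WWEEtt=1 WWEeTT=2 WWEeTt=4 WWEett=2 WWeeTT=1 WWeeTt=2 WWeett=1 WwEETT=2 WwEETt=4 WwEEtt=2 WwEeTT=4 WwEeTt=8 WwEett=4 WweeTT=2 WweeTt=4 Wweett=2 wwEETT=1 wwEETt=2 wwEEtt=1 wwEeTT=2 wwEeTt=4 wwEett=2 wweeTT=1 wweeTt=2 wweett=1
WWEett hits 2/64; gcd=2; 2÷2/64÷2 = 1/32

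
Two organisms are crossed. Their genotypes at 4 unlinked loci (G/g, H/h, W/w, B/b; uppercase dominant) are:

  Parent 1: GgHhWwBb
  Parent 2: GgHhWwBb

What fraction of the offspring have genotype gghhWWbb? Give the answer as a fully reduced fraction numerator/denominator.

P(gghhWWbb) = 1/256

GgHhWwBb gametes: GHWB×1, GHWb×1, GHwB×1, GHwb×1, GhWB×1, GhWb×1, GhwB×1, Ghwb×1, gHWB×1, gHWb×1, gHwB×1, gHwb×1, ghWB×1, ghWb×1, ghwB×1, ghwb×1
GgHhWwBb gametes: GHWB×1, GHWb×1, GHwB×1, GHwb×1, GhWB×1, GhWb×1, GhwB×1, Ghwb×1, gHWB×1, gHWb×1, gHwB×1, gHwb×1, ghWB×1, ghWb×1, ghwB×1, ghwb×1
GgHhWwBb×GgHhWwBb grid (16·16=256): GGHHWWBB=1 GGHHWWBb=2 GGHHWWbb=1 GGHHWwBB=2 GGHHWwBb=4 GGHHWwbb=2 GGHHwwBB=1 GGHHwwBb=2 GGHHwwbb=1 GGHhWWBB=2 GGHhWWBb=4 GGHhWWbb=2 GGHhWwBB=4 GGHhWwBb=8 GGHhWwbb=4 GGHhwwBB=2 GGHhwwBb=4 GGHhwwbb=2 GGhhWWBB=1 GGhhWWBb=2 GGhhWWbb=1 GGhhWwBB=2 GGhhWwBb=4 GGhhWwbb=2 GGhhwwBB=1 GGhhwwBb=2 GGhhwwbb=1 GgHHWWBB=2 GgHHWWBb=4 GgHHWWbb=2 GgHHWwBB=4 GgHHWwBb=8 GgHHWwbb=4 GgHHwwBB=2 GgHHwwBb=4 GgHHwwbb=2 GgHhWWBB=4 GgHhWWBb=8 GgHhWWbb=4 GgHhWwBB=8 GgHhWwBb=16 GgHhWwbb=8 GgHhwwBB=4 GgHhwwBb=8 GgHhwwbb=4 GghhWWBB=2 GghhWWBb=4 GghhWWbb=2 GghhWwBB=4 GghhWwBb=8 GghhWwbb=4 GghhwwBB=2 GghhwwBb=4 Gghhwwbb=2 ggHHWWBB=1 ggHHWWBb=2 ggHHWWbb=1 ggHHWwBB=2 ggHHWwBb=4 ggHHWwbb=2 ggHHwwBB=1 ggHHwwBb=2 ggHHwwbb=1 ggHhWWBB=2 ggHhWWBb=4 ggHhWWbb=2 ggHhWwBB=4 ggHhWwBb=8 ggHhWwbb=4 ggHhwwBB=2 ggHhwwBb=4 ggHhwwbb=2 gghhWWBB=1 gghhWWBb=2 gghhWWbb=1 gghhWwBB=2 gghhWwBb=4 gghhWwbb=2 gghhwwBB=1 gghhwwBb=2 gghhwwbb=1
gghhWWbb hits 1/256; gcd=1; 1÷1/256÷1 = 1/256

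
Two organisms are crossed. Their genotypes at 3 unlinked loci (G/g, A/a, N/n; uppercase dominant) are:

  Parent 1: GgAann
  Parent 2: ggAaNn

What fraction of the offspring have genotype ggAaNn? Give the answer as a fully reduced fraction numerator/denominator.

P(ggAaNn) = 1/8

GgAann gametes: GAn×2, Gan×2, gAn×2, gan×2
ggAaNn gametes: gAN×2, gAn×2, gaN×2, gan×2
GgAann×ggAaNn grid (8·8=64): GgAANn=4 GgAAnn=4 GgAaNn=8 GgAann=8 GgaaNn=4 Ggaann=4 ggAANn=4 ggAAnn=4 ggAaNn=8 ggAann=8 ggaaNn=4 ggaann=4
ggAaNn hits 8/64; gcd=8; 8÷8/64÷8 = 1/8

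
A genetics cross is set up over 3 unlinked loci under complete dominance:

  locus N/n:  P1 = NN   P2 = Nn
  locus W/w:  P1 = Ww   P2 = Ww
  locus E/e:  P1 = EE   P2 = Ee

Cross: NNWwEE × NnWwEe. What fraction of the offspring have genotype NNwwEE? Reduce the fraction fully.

NNWwEE gametes: NWE×4, NwE×4
NnWwEe gametes: NWE×1, NWe×1, NwE×1, Nwe×1, nWE×1, nWe×1, nwE×1, nwe×1
NNWwEE×NnWwEe grid (8·8=64): NNWWEE=4 NNWWEe=4 NNWwEE=8 NNWwEe=8 NNwwEE=4 NNwwEe=4 NnWWEE=4 NnWWEe=4 NnWwEE=8 NnWwEe=8 NnwwEE=4 NnwwEe=4
NNwwEE hits 4/64; gcd=4; 4÷4/64÷4 = 1/16

P(NNwwEE) = 1/16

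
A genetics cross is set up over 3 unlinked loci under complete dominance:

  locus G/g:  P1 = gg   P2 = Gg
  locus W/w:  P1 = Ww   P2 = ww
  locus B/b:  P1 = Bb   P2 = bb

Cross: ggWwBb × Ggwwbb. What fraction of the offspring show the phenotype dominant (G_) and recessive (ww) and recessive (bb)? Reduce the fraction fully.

ggWwBb gametes: gWB×2, gWb×2, gwB×2, gwb×2
Ggwwbb gametes: Gwb×4, gwb×4
ggWwBb×Ggwwbb grid (8·8=64): GgWwBb=8 GgWwbb=8 GgwwBb=8 Ggwwbb=8 ggWwBb=8 ggWwbb=8 ggwwBb=8 ggwwbb=8
G_ ww bb hits 8/64; gcd=8; 8÷8/64÷8 = 1/8

P(G_ ww bb) = 1/8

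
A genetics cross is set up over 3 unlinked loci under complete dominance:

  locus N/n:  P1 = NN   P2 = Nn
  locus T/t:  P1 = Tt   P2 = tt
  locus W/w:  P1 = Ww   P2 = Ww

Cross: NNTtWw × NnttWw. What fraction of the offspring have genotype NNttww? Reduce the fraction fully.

NNTtWw gametes: NTW×2, NTw×2, NtW×2, Ntw×2
NnttWw gametes: NtW×2, Ntw×2, ntW×2, ntw×2
NNTtWw×NnttWw grid (8·8=64): NNTtWW=4 NNTtWw=8 NNTtww=4 NNttWW=4 NNttWw=8 NNttww=4 NnTtWW=4 NnTtWw=8 NnTtww=4 NnttWW=4 NnttWw=8 Nnttww=4
NNttww hits 4/64; gcd=4; 4÷4/64÷4 = 1/16

P(NNttww) = 1/16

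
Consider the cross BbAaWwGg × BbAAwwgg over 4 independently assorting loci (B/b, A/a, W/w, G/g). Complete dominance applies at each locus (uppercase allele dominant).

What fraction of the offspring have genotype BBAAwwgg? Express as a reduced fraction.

P(BBAAwwgg) = 1/32

BbAaWwGg gametes: BAWG×1, BAWg×1, BAwG×1, BAwg×1, BaWG×1, BaWg×1, BawG×1, Bawg×1, bAWG×1, bAWg×1, bAwG×1, bAwg×1, baWG×1, baWg×1, bawG×1, bawg×1
BbAAwwgg gametes: BAwg×8, bAwg×8
BbAaWwGg×BbAAwwgg grid (16·16=256): BBAAWwGg=8 BBAAWwgg=8 BBAAwwGg=8 BBAAwwgg=8 BBAaWwGg=8 BBAaWwgg=8 BBAawwGg=8 BBAawwgg=8 BbAAWwGg=16 BbAAWwgg=16 BbAAwwGg=16 BbAAwwgg=16 BbAaWwGg=16 BbAaWwgg=16 BbAawwGg=16 BbAawwgg=16 bbAAWwGg=8 bbAAWwgg=8 bbAAwwGg=8 bbAAwwgg=8 bbAaWwGg=8 bbAaWwgg=8 bbAawwGg=8 bbAawwgg=8
BBAAwwgg hits 8/256; gcd=8; 8÷8/256÷8 = 1/32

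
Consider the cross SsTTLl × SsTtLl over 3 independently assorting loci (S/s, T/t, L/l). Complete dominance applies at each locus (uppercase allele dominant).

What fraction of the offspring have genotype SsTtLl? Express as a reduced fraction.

SsTTLl gametes: STL×2, STl×2, sTL×2, sTl×2
SsTtLl gametes: STL×1, STl×1, StL×1, Stl×1, sTL×1, sTl×1, stL×1, stl×1
SsTTLl×SsTtLl grid (8·8=64): SSTTLL=2 SSTTLl=4 SSTTll=2 SSTtLL=2 SSTtLl=4 SSTtll=2 SsTTLL=4 SsTTLl=8 SsTTll=4 SsTtLL=4 SsTtLl=8 SsTtll=4 ssTTLL=2 ssTTLl=4 ssTTll=2 ssTtLL=2 ssTtLl=4 ssTtll=2
SsTtLl hits 8/64; gcd=8; 8÷8/64÷8 = 1/8

P(SsTtLl) = 1/8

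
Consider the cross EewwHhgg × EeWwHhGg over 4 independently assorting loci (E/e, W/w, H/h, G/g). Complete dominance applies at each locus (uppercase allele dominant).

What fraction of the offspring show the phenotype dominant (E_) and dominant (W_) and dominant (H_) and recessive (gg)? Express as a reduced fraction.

EewwHhgg gametes: EwHg×4, Ewhg×4, ewHg×4, ewhg×4
EeWwHhGg gametes: EWHG×1, EWHg×1, EWhG×1, EWhg×1, EwHG×1, EwHg×1, EwhG×1, Ewhg×1, eWHG×1, eWHg×1, eWhG×1, eWhg×1, ewHG×1, ewHg×1, ewhG×1, ewhg×1
EewwHhgg×EeWwHhGg grid (16·16=256): EEWwHHGg=4 EEWwHHgg=4 EEWwHhGg=8 EEWwHhgg=8 EEWwhhGg=4 EEWwhhgg=4 EEwwHHGg=4 EEwwHHgg=4 EEwwHhGg=8 EEwwHhgg=8 EEwwhhGg=4 EEwwhhgg=4 EeWwHHGg=8 EeWwHHgg=8 EeWwHhGg=16 EeWwHhgg=16 EeWwhhGg=8 EeWwhhgg=8 EewwHHGg=8 EewwHHgg=8 EewwHhGg=16 EewwHhgg=16 EewwhhGg=8 Eewwhhgg=8 eeWwHHGg=4 eeWwHHgg=4 eeWwHhGg=8 eeWwHhgg=8 eeWwhhGg=4 eeWwhhgg=4 eewwHHGg=4 eewwHHgg=4 eewwHhGg=8 eewwHhgg=8 eewwhhGg=4 eewwhhgg=4
E_ W_ H_ gg hits 36/256; gcd=4; 36÷4/256÷4 = 9/64

P(E_ W_ H_ gg) = 9/64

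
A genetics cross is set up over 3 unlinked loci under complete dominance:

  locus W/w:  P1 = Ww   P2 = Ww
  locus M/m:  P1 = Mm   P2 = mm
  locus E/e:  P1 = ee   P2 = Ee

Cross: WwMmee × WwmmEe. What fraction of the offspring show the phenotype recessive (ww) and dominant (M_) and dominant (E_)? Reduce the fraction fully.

WwMmee gametes: WMe×2, Wme×2, wMe×2, wme×2
WwmmEe gametes: WmE×2, Wme×2, wmE×2, wme×2
WwMmee×WwmmEe grid (8·8=64): WWMmEe=4 WWMmee=4 WWmmEe=4 WWmmee=4 WwMmEe=8 WwMmee=8 WwmmEe=8 Wwmmee=8 wwMmEe=4 wwMmee=4 wwmmEe=4 wwmmee=4
ww M_ E_ hits 4/64; gcd=4; 4÷4/64÷4 = 1/16

P(ww M_ E_) = 1/16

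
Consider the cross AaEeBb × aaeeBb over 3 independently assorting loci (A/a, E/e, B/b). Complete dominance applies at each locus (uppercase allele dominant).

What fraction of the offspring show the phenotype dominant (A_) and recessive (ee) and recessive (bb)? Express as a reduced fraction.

P(A_ ee bb) = 1/16

AaEeBb gametes: AEB×1, AEb×1, AeB×1, Aeb×1, aEB×1, aEb×1, aeB×1, aeb×1
aaeeBb gametes: aeB×4, aeb×4
AaEeBb×aaeeBb grid (8·8=64): AaEeBB=4 AaEeBb=8 AaEebb=4 AaeeBB=4 AaeeBb=8 Aaeebb=4 aaEeBB=4 aaEeBb=8 aaEebb=4 aaeeBB=4 aaeeBb=8 aaeebb=4
A_ ee bb hits 4/64; gcd=4; 4÷4/64÷4 = 1/16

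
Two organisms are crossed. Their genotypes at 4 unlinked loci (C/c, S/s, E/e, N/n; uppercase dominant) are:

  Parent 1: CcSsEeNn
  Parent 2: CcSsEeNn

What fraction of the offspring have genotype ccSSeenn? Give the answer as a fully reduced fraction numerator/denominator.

P(ccSSeenn) = 1/256

CcSsEeNn gametes: CSEN×1, CSEn×1, CSeN×1, CSen×1, CsEN×1, CsEn×1, CseN×1, Csen×1, cSEN×1, cSEn×1, cSeN×1, cSen×1, csEN×1, csEn×1, cseN×1, csen×1
CcSsEeNn gametes: CSEN×1, CSEn×1, CSeN×1, CSen×1, CsEN×1, CsEn×1, CseN×1, Csen×1, cSEN×1, cSEn×1, cSeN×1, cSen×1, csEN×1, csEn×1, cseN×1, csen×1
CcSsEeNn×CcSsEeNn grid (16·16=256): CCSSEENN=1 CCSSEENn=2 CCSSEEnn=1 CCSSEeNN=2 CCSSEeNn=4 CCSSEenn=2 CCSSeeNN=1 CCSSeeNn=2 CCSSeenn=1 CCSsEENN=2 CCSsEENn=4 CCSsEEnn=2 CCSsEeNN=4 CCSsEeNn=8 CCSsEenn=4 CCSseeNN=2 CCSseeNn=4 CCSseenn=2 CCssEENN=1 CCssEENn=2 CCssEEnn=1 CCssEeNN=2 CCssEeNn=4 CCssEenn=2 CCsseeNN=1 CCsseeNn=2 CCsseenn=1 CcSSEENN=2 CcSSEENn=4 CcSSEEnn=2 CcSSEeNN=4 CcSSEeNn=8 CcSSEenn=4 CcSSeeNN=2 CcSSeeNn=4 CcSSeenn=2 CcSsEENN=4 CcSsEENn=8 CcSsEEnn=4 CcSsEeNN=8 CcSsEeNn=16 CcSsEenn=8 CcSseeNN=4 CcSseeNn=8 CcSseenn=4 CcssEENN=2 CcssEENn=4 CcssEEnn=2 CcssEeNN=4 CcssEeNn=8 CcssEenn=4 CcsseeNN=2 CcsseeNn=4 Ccsseenn=2 ccSSEENN=1 ccSSEENn=2 ccSSEEnn=1 ccSSEeNN=2 ccSSEeNn=4 ccSSEenn=2 ccSSeeNN=1 ccSSeeNn=2 ccSSeenn=1 ccSsEENN=2 ccSsEENn=4 ccSsEEnn=2 ccSsEeNN=4 ccSsEeNn=8 ccSsEenn=4 ccSseeNN=2 ccSseeNn=4 ccSseenn=2 ccssEENN=1 ccssEENn=2 ccssEEnn=1 ccssEeNN=2 ccssEeNn=4 ccssEenn=2 ccsseeNN=1 ccsseeNn=2 ccsseenn=1
ccSSeenn hits 1/256; gcd=1; 1÷1/256÷1 = 1/256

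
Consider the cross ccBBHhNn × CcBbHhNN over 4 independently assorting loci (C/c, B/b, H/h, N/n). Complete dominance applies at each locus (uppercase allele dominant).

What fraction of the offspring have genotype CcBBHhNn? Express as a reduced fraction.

ccBBHhNn gametes: cBHN×4, cBHn×4, cBhN×4, cBhn×4
CcBbHhNN gametes: CBHN×2, CBhN×2, CbHN×2, CbhN×2, cBHN×2, cBhN×2, cbHN×2, cbhN×2
ccBBHhNn×CcBbHhNN grid (16·16=256): CcBBHHNN=8 CcBBHHNn=8 CcBBHhNN=16 CcBBHhNn=16 CcBBhhNN=8 CcBBhhNn=8 CcBbHHNN=8 CcBbHHNn=8 CcBbHhNN=16 CcBbHhNn=16 CcBbhhNN=8 CcBbhhNn=8 ccBBHHNN=8 ccBBHHNn=8 ccBBHhNN=16 ccBBHhNn=16 ccBBhhNN=8 ccBBhhNn=8 ccBbHHNN=8 ccBbHHNn=8 ccBbHhNN=16 ccBbHhNn=16 ccBbhhNN=8 ccBbhhNn=8
CcBBHhNn hits 16/256; gcd=16; 16÷16/256÷16 = 1/16

P(CcBBHhNn) = 1/16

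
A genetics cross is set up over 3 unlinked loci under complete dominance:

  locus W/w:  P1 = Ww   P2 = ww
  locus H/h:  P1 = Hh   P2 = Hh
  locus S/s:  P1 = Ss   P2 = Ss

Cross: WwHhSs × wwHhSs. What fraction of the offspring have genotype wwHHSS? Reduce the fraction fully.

P(wwHHSS) = 1/32

WwHhSs gametes: WHS×1, WHs×1, WhS×1, Whs×1, wHS×1, wHs×1, whS×1, whs×1
wwHhSs gametes: wHS×2, wHs×2, whS×2, whs×2
WwHhSs×wwHhSs grid (8·8=64): WwHHSS=2 WwHHSs=4 WwHHss=2 WwHhSS=4 WwHhSs=8 WwHhss=4 WwhhSS=2 WwhhSs=4 Wwhhss=2 wwHHSS=2 wwHHSs=4 wwHHss=2 wwHhSS=4 wwHhSs=8 wwHhss=4 wwhhSS=2 wwhhSs=4 wwhhss=2
wwHHSS hits 2/64; gcd=2; 2÷2/64÷2 = 1/32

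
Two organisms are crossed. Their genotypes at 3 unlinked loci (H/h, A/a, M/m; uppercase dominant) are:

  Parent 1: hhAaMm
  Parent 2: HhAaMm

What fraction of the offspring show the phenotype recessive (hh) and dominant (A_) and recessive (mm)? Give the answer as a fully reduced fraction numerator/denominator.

P(hh A_ mm) = 3/32

hhAaMm gametes: hAM×2, hAm×2, haM×2, ham×2
HhAaMm gametes: HAM×1, HAm×1, HaM×1, Ham×1, hAM×1, hAm×1, haM×1, ham×1
hhAaMm×HhAaMm grid (8·8=64): HhAAMM=2 HhAAMm=4 HhAAmm=2 HhAaMM=4 HhAaMm=8 HhAamm=4 HhaaMM=2 HhaaMm=4 Hhaamm=2 hhAAMM=2 hhAAMm=4 hhAAmm=2 hhAaMM=4 hhAaMm=8 hhAamm=4 hhaaMM=2 hhaaMm=4 hhaamm=2
hh A_ mm hits 6/64; gcd=2; 6÷2/64÷2 = 3/32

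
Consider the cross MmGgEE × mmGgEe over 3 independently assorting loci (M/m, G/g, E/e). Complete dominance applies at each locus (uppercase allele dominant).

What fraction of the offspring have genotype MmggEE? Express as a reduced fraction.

P(MmggEE) = 1/16

MmGgEE gametes: MGE×2, MgE×2, mGE×2, mgE×2
mmGgEe gametes: mGE×2, mGe×2, mgE×2, mge×2
MmGgEE×mmGgEe grid (8·8=64): MmGGEE=4 MmGGEe=4 MmGgEE=8 MmGgEe=8 MmggEE=4 MmggEe=4 mmGGEE=4 mmGGEe=4 mmGgEE=8 mmGgEe=8 mmggEE=4 mmggEe=4
MmggEE hits 4/64; gcd=4; 4÷4/64÷4 = 1/16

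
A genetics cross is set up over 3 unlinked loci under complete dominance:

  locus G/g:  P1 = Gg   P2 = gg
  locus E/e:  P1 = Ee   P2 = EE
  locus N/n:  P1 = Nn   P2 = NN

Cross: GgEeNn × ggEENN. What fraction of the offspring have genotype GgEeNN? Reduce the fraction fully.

P(GgEeNN) = 1/8

GgEeNn gametes: GEN×1, GEn×1, GeN×1, Gen×1, gEN×1, gEn×1, geN×1, gen×1
ggEENN gametes: gEN×8
GgEeNn×ggEENN grid (8·8=64): GgEENN=8 GgEENn=8 GgEeNN=8 GgEeNn=8 ggEENN=8 ggEENn=8 ggEeNN=8 ggEeNn=8
GgEeNN hits 8/64; gcd=8; 8÷8/64÷8 = 1/8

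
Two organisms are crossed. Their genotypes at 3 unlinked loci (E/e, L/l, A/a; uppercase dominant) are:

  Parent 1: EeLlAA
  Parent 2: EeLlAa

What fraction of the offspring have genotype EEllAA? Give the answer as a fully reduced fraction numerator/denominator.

EeLlAA gametes: ELA×2, ElA×2, eLA×2, elA×2
EeLlAa gametes: ELA×1, ELa×1, ElA×1, Ela×1, eLA×1, eLa×1, elA×1, ela×1
EeLlAA×EeLlAa grid (8·8=64): EELLAA=2 EELLAa=2 EELlAA=4 EELlAa=4 EEllAA=2 EEllAa=2 EeLLAA=4 EeLLAa=4 EeLlAA=8 EeLlAa=8 EellAA=4 EellAa=4 eeLLAA=2 eeLLAa=2 eeLlAA=4 eeLlAa=4 eellAA=2 eellAa=2
EEllAA hits 2/64; gcd=2; 2÷2/64÷2 = 1/32

P(EEllAA) = 1/32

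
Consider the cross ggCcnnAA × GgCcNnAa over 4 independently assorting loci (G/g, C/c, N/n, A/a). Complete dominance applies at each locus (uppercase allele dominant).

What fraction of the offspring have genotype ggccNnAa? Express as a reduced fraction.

ggCcnnAA gametes: gCnA×8, gcnA×8
GgCcNnAa gametes: GCNA×1, GCNa×1, GCnA×1, GCna×1, GcNA×1, GcNa×1, GcnA×1, Gcna×1, gCNA×1, gCNa×1, gCnA×1, gCna×1, gcNA×1, gcNa×1, gcnA×1, gcna×1
ggCcnnAA×GgCcNnAa grid (16·16=256): GgCCNnAA=8 GgCCNnAa=8 GgCCnnAA=8 GgCCnnAa=8 GgCcNnAA=16 GgCcNnAa=16 GgCcnnAA=16 GgCcnnAa=16 GgccNnAA=8 GgccNnAa=8 GgccnnAA=8 GgccnnAa=8 ggCCNnAA=8 ggCCNnAa=8 ggCCnnAA=8 ggCCnnAa=8 ggCcNnAA=16 ggCcNnAa=16 ggCcnnAA=16 ggCcnnAa=16 ggccNnAA=8 ggccNnAa=8 ggccnnAA=8 ggccnnAa=8
ggccNnAa hits 8/256; gcd=8; 8÷8/256÷8 = 1/32

P(ggccNnAa) = 1/32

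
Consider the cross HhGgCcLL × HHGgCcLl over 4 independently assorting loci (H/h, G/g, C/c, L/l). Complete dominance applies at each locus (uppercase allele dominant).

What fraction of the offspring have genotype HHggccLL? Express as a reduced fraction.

P(HHggccLL) = 1/64

HhGgCcLL gametes: HGCL×2, HGcL×2, HgCL×2, HgcL×2, hGCL×2, hGcL×2, hgCL×2, hgcL×2
HHGgCcLl gametes: HGCL×2, HGCl×2, HGcL×2, HGcl×2, HgCL×2, HgCl×2, HgcL×2, Hgcl×2
HhGgCcLL×HHGgCcLl grid (16·16=256): HHGGCCLL=4 HHGGCCLl=4 HHGGCcLL=8 HHGGCcLl=8 HHGGccLL=4 HHGGccLl=4 HHGgCCLL=8 HHGgCCLl=8 HHGgCcLL=16 HHGgCcLl=16 HHGgccLL=8 HHGgccLl=8 HHggCCLL=4 HHggCCLl=4 HHggCcLL=8 HHggCcLl=8 HHggccLL=4 HHggccLl=4 HhGGCCLL=4 HhGGCCLl=4 HhGGCcLL=8 HhGGCcLl=8 HhGGccLL=4 HhGGccLl=4 HhGgCCLL=8 HhGgCCLl=8 HhGgCcLL=16 HhGgCcLl=16 HhGgccLL=8 HhGgccLl=8 HhggCCLL=4 HhggCCLl=4 HhggCcLL=8 HhggCcLl=8 HhggccLL=4 HhggccLl=4
HHggccLL hits 4/256; gcd=4; 4÷4/256÷4 = 1/64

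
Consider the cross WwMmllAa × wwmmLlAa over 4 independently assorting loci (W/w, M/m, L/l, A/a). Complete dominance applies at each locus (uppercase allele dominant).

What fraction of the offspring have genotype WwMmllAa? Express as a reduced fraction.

P(WwMmllAa) = 1/16

WwMmllAa gametes: WMlA×2, WMla×2, WmlA×2, Wmla×2, wMlA×2, wMla×2, wmlA×2, wmla×2
wwmmLlAa gametes: wmLA×4, wmLa×4, wmlA×4, wmla×4
WwMmllAa×wwmmLlAa grid (16·16=256): WwMmLlAA=8 WwMmLlAa=16 WwMmLlaa=8 WwMmllAA=8 WwMmllAa=16 WwMmllaa=8 WwmmLlAA=8 WwmmLlAa=16 WwmmLlaa=8 WwmmllAA=8 WwmmllAa=16 Wwmmllaa=8 wwMmLlAA=8 wwMmLlAa=16 wwMmLlaa=8 wwMmllAA=8 wwMmllAa=16 wwMmllaa=8 wwmmLlAA=8 wwmmLlAa=16 wwmmLlaa=8 wwmmllAA=8 wwmmllAa=16 wwmmllaa=8
WwMmllAa hits 16/256; gcd=16; 16÷16/256÷16 = 1/16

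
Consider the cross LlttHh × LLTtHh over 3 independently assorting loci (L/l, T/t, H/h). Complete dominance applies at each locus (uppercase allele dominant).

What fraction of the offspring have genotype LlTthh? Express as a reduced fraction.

P(LlTthh) = 1/16

LlttHh gametes: LtH×2, Lth×2, ltH×2, lth×2
LLTtHh gametes: LTH×2, LTh×2, LtH×2, Lth×2
LlttHh×LLTtHh grid (8·8=64): LLTtHH=4 LLTtHh=8 LLTthh=4 LLttHH=4 LLttHh=8 LLtthh=4 LlTtHH=4 LlTtHh=8 LlTthh=4 LlttHH=4 LlttHh=8 Lltthh=4
LlTthh hits 4/64; gcd=4; 4÷4/64÷4 = 1/16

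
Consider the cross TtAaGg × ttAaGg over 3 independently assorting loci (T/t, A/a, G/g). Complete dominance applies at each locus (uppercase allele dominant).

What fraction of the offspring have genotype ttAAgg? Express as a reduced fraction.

TtAaGg gametes: TAG×1, TAg×1, TaG×1, Tag×1, tAG×1, tAg×1, taG×1, tag×1
ttAaGg gametes: tAG×2, tAg×2, taG×2, tag×2
TtAaGg×ttAaGg grid (8·8=64): TtAAGG=2 TtAAGg=4 TtAAgg=2 TtAaGG=4 TtAaGg=8 TtAagg=4 TtaaGG=2 TtaaGg=4 Ttaagg=2 ttAAGG=2 ttAAGg=4 ttAAgg=2 ttAaGG=4 ttAaGg=8 ttAagg=4 ttaaGG=2 ttaaGg=4 ttaagg=2
ttAAgg hits 2/64; gcd=2; 2÷2/64÷2 = 1/32

P(ttAAgg) = 1/32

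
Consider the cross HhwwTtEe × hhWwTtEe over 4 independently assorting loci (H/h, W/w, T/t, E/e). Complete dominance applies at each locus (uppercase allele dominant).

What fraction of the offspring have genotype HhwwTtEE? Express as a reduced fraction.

HhwwTtEe gametes: HwTE×2, HwTe×2, HwtE×2, Hwte×2, hwTE×2, hwTe×2, hwtE×2, hwte×2
hhWwTtEe gametes: hWTE×2, hWTe×2, hWtE×2, hWte×2, hwTE×2, hwTe×2, hwtE×2, hwte×2
HhwwTtEe×hhWwTtEe grid (16·16=256): HhWwTTEE=4 HhWwTTEe=8 HhWwTTee=4 HhWwTtEE=8 HhWwTtEe=16 HhWwTtee=8 HhWwttEE=4 HhWwttEe=8 HhWwttee=4 HhwwTTEE=4 HhwwTTEe=8 HhwwTTee=4 HhwwTtEE=8 HhwwTtEe=16 HhwwTtee=8 HhwwttEE=4 HhwwttEe=8 Hhwwttee=4 hhWwTTEE=4 hhWwTTEe=8 hhWwTTee=4 hhWwTtEE=8 hhWwTtEe=16 hhWwTtee=8 hhWwttEE=4 hhWwttEe=8 hhWwttee=4 hhwwTTEE=4 hhwwTTEe=8 hhwwTTee=4 hhwwTtEE=8 hhwwTtEe=16 hhwwTtee=8 hhwwttEE=4 hhwwttEe=8 hhwwttee=4
HhwwTtEE hits 8/256; gcd=8; 8÷8/256÷8 = 1/32

P(HhwwTtEE) = 1/32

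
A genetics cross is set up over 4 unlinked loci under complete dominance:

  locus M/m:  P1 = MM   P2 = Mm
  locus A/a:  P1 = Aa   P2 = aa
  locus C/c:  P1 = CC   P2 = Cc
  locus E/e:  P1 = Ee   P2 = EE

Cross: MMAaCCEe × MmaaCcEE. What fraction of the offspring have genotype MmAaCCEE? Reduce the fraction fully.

MMAaCCEe gametes: MACE×4, MACe×4, MaCE×4, MaCe×4
MmaaCcEE gametes: MaCE×4, MacE×4, maCE×4, macE×4
MMAaCCEe×MmaaCcEE grid (16·16=256): MMAaCCEE=16 MMAaCCEe=16 MMAaCcEE=16 MMAaCcEe=16 MMaaCCEE=16 MMaaCCEe=16 MMaaCcEE=16 MMaaCcEe=16 MmAaCCEE=16 MmAaCCEe=16 MmAaCcEE=16 MmAaCcEe=16 MmaaCCEE=16 MmaaCCEe=16 MmaaCcEE=16 MmaaCcEe=16
MmAaCCEE hits 16/256; gcd=16; 16÷16/256÷16 = 1/16

P(MmAaCCEE) = 1/16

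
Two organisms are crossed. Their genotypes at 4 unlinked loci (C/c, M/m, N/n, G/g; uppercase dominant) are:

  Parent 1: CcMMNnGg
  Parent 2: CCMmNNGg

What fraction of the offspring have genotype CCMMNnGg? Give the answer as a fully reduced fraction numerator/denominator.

P(CCMMNnGg) = 1/16

CcMMNnGg gametes: CMNG×2, CMNg×2, CMnG×2, CMng×2, cMNG×2, cMNg×2, cMnG×2, cMng×2
CCMmNNGg gametes: CMNG×4, CMNg×4, CmNG×4, CmNg×4
CcMMNnGg×CCMmNNGg grid (16·16=256): CCMMNNGG=8 CCMMNNGg=16 CCMMNNgg=8 CCMMNnGG=8 CCMMNnGg=16 CCMMNngg=8 CCMmNNGG=8 CCMmNNGg=16 CCMmNNgg=8 CCMmNnGG=8 CCMmNnGg=16 CCMmNngg=8 CcMMNNGG=8 CcMMNNGg=16 CcMMNNgg=8 CcMMNnGG=8 CcMMNnGg=16 CcMMNngg=8 CcMmNNGG=8 CcMmNNGg=16 CcMmNNgg=8 CcMmNnGG=8 CcMmNnGg=16 CcMmNngg=8
CCMMNnGg hits 16/256; gcd=16; 16÷16/256÷16 = 1/16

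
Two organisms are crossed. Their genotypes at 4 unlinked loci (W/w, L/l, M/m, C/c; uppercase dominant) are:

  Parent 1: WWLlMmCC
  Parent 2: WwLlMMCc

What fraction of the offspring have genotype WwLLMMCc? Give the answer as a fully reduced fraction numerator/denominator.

WWLlMmCC gametes: WLMC×4, WLmC×4, WlMC×4, WlmC×4
WwLlMMCc gametes: WLMC×2, WLMc×2, WlMC×2, WlMc×2, wLMC×2, wLMc×2, wlMC×2, wlMc×2
WWLlMmCC×WwLlMMCc grid (16·16=256): WWLLMMCC=8 WWLLMMCc=8 WWLLMmCC=8 WWLLMmCc=8 WWLlMMCC=16 WWLlMMCc=16 WWLlMmCC=16 WWLlMmCc=16 WWllMMCC=8 WWllMMCc=8 WWllMmCC=8 WWllMmCc=8 WwLLMMCC=8 WwLLMMCc=8 WwLLMmCC=8 WwLLMmCc=8 WwLlMMCC=16 WwLlMMCc=16 WwLlMmCC=16 WwLlMmCc=16 WwllMMCC=8 WwllMMCc=8 WwllMmCC=8 WwllMmCc=8
WwLLMMCc hits 8/256; gcd=8; 8÷8/256÷8 = 1/32

P(WwLLMMCc) = 1/32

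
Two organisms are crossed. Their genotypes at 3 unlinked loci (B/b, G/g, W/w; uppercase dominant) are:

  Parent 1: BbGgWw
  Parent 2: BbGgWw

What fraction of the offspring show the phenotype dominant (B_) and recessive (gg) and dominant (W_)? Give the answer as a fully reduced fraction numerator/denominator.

P(B_ gg W_) = 9/64

BbGgWw gametes: BGW×1, BGw×1, BgW×1, Bgw×1, bGW×1, bGw×1, bgW×1, bgw×1
BbGgWw gametes: BGW×1, BGw×1, BgW×1, Bgw×1, bGW×1, bGw×1, bgW×1, bgw×1
BbGgWw×BbGgWw grid (8·8=64): BBGGWW=1 BBGGWw=2 BBGGww=1 BBGgWW=2 BBGgWw=4 BBGgww=2 BBggWW=1 BBggWw=2 BBggww=1 BbGGWW=2 BbGGWw=4 BbGGww=2 BbGgWW=4 BbGgWw=8 BbGgww=4 BbggWW=2 BbggWw=4 Bbggww=2 bbGGWW=1 bbGGWw=2 bbGGww=1 bbGgWW=2 bbGgWw=4 bbGgww=2 bbggWW=1 bbggWw=2 bbggww=1
B_ gg W_ hits 9/64; gcd=1; 9÷1/64÷1 = 9/64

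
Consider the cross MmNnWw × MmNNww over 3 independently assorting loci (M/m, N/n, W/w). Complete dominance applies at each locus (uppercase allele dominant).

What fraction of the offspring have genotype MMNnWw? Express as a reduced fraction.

MmNnWw gametes: MNW×1, MNw×1, MnW×1, Mnw×1, mNW×1, mNw×1, mnW×1, mnw×1
MmNNww gametes: MNw×4, mNw×4
MmNnWw×MmNNww grid (8·8=64): MMNNWw=4 MMNNww=4 MMNnWw=4 MMNnww=4 MmNNWw=8 MmNNww=8 MmNnWw=8 MmNnww=8 mmNNWw=4 mmNNww=4 mmNnWw=4 mmNnww=4
MMNnWw hits 4/64; gcd=4; 4÷4/64÷4 = 1/16

P(MMNnWw) = 1/16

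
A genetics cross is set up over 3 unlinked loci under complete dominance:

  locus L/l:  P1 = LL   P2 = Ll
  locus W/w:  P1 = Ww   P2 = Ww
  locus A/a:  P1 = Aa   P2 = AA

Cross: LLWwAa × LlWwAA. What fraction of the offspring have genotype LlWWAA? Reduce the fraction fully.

P(LlWWAA) = 1/16

LLWwAa gametes: LWA×2, LWa×2, LwA×2, Lwa×2
LlWwAA gametes: LWA×2, LwA×2, lWA×2, lwA×2
LLWwAa×LlWwAA grid (8·8=64): LLWWAA=4 LLWWAa=4 LLWwAA=8 LLWwAa=8 LLwwAA=4 LLwwAa=4 LlWWAA=4 LlWWAa=4 LlWwAA=8 LlWwAa=8 LlwwAA=4 LlwwAa=4
LlWWAA hits 4/64; gcd=4; 4÷4/64÷4 = 1/16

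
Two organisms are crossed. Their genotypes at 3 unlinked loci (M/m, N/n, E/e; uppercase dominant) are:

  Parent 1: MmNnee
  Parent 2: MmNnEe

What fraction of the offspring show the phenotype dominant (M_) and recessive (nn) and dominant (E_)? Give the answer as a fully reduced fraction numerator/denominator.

MmNnee gametes: MNe×2, Mne×2, mNe×2, mne×2
MmNnEe gametes: MNE×1, MNe×1, MnE×1, Mne×1, mNE×1, mNe×1, mnE×1, mne×1
MmNnee×MmNnEe grid (8·8=64): MMNNEe=2 MMNNee=2 MMNnEe=4 MMNnee=4 MMnnEe=2 MMnnee=2 MmNNEe=4 MmNNee=4 MmNnEe=8 MmNnee=8 MmnnEe=4 Mmnnee=4 mmNNEe=2 mmNNee=2 mmNnEe=4 mmNnee=4 mmnnEe=2 mmnnee=2
M_ nn E_ hits 6/64; gcd=2; 6÷2/64÷2 = 3/32

P(M_ nn E_) = 3/32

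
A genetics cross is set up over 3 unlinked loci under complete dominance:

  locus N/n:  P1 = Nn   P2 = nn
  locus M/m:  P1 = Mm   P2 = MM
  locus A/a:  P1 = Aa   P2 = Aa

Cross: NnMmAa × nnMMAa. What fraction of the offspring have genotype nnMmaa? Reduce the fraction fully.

NnMmAa gametes: NMA×1, NMa×1, NmA×1, Nma×1, nMA×1, nMa×1, nmA×1, nma×1
nnMMAa gametes: nMA×4, nMa×4
NnMmAa×nnMMAa grid (8·8=64): NnMMAA=4 NnMMAa=8 NnMMaa=4 NnMmAA=4 NnMmAa=8 NnMmaa=4 nnMMAA=4 nnMMAa=8 nnMMaa=4 nnMmAA=4 nnMmAa=8 nnMmaa=4
nnMmaa hits 4/64; gcd=4; 4÷4/64÷4 = 1/16

P(nnMmaa) = 1/16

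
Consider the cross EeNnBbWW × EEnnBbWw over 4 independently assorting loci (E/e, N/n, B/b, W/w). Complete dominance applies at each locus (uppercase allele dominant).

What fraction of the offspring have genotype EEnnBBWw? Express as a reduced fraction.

P(EEnnBBWw) = 1/32

EeNnBbWW gametes: ENBW×2, ENbW×2, EnBW×2, EnbW×2, eNBW×2, eNbW×2, enBW×2, enbW×2
EEnnBbWw gametes: EnBW×4, EnBw×4, EnbW×4, Enbw×4
EeNnBbWW×EEnnBbWw grid (16·16=256): EENnBBWW=8 EENnBBWw=8 EENnBbWW=16 EENnBbWw=16 EENnbbWW=8 EENnbbWw=8 EEnnBBWW=8 EEnnBBWw=8 EEnnBbWW=16 EEnnBbWw=16 EEnnbbWW=8 EEnnbbWw=8 EeNnBBWW=8 EeNnBBWw=8 EeNnBbWW=16 EeNnBbWw=16 EeNnbbWW=8 EeNnbbWw=8 EennBBWW=8 EennBBWw=8 EennBbWW=16 EennBbWw=16 EennbbWW=8 EennbbWw=8
EEnnBBWw hits 8/256; gcd=8; 8÷8/256÷8 = 1/32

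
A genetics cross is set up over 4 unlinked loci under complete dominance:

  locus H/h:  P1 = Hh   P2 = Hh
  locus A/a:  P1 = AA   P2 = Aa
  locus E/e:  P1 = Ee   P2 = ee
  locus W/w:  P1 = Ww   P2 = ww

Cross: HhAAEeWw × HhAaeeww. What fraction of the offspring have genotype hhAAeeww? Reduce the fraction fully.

HhAAEeWw gametes: HAEW×2, HAEw×2, HAeW×2, HAew×2, hAEW×2, hAEw×2, hAeW×2, hAew×2
HhAaeeww gametes: HAew×4, Haew×4, hAew×4, haew×4
HhAAEeWw×HhAaeeww grid (16·16=256): HHAAEeWw=8 HHAAEeww=8 HHAAeeWw=8 HHAAeeww=8 HHAaEeWw=8 HHAaEeww=8 HHAaeeWw=8 HHAaeeww=8 HhAAEeWw=16 HhAAEeww=16 HhAAeeWw=16 HhAAeeww=16 HhAaEeWw=16 HhAaEeww=16 HhAaeeWw=16 HhAaeeww=16 hhAAEeWw=8 hhAAEeww=8 hhAAeeWw=8 hhAAeeww=8 hhAaEeWw=8 hhAaEeww=8 hhAaeeWw=8 hhAaeeww=8
hhAAeeww hits 8/256; gcd=8; 8÷8/256÷8 = 1/32

P(hhAAeeww) = 1/32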